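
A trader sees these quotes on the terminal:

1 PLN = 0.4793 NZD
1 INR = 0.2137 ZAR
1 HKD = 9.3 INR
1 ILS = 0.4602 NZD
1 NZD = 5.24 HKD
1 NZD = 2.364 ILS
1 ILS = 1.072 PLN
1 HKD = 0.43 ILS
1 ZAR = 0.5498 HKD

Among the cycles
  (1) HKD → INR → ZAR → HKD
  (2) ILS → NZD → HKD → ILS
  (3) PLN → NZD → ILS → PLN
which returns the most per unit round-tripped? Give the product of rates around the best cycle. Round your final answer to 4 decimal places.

1.2146

(1) 9.3 × 0.2137 × 0.5498 = 1.09268
(2) 0.4602 × 5.24 × 0.43 = 1.03692
(3) 0.4793 × 2.364 × 1.072 = 1.21465
Highest is cycle (3) at 1.2146 (>1, arbitrage).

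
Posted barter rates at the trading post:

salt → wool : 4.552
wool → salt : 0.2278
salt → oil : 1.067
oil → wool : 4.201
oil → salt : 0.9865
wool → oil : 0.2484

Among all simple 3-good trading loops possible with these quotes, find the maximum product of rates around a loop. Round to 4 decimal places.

1.1155

salt→wool→oil→salt: 4.552 × 0.2484 × 0.9865 = 1.11545
salt→oil→wool→salt: 1.067 × 4.201 × 0.2278 = 1.02111
Maximum is salt→wool→oil→salt at 1.1155; arbitrage exists.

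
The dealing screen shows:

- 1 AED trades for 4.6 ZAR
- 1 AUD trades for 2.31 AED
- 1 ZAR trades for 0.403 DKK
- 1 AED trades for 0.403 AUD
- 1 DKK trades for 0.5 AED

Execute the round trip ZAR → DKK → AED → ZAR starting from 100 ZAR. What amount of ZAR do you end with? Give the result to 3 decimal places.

100 ZAR × 0.403 = 40.3 DKK
40.3 DKK × 0.5 = 20.15 AED
20.15 AED × 4.6 = 92.69 ZAR

92.690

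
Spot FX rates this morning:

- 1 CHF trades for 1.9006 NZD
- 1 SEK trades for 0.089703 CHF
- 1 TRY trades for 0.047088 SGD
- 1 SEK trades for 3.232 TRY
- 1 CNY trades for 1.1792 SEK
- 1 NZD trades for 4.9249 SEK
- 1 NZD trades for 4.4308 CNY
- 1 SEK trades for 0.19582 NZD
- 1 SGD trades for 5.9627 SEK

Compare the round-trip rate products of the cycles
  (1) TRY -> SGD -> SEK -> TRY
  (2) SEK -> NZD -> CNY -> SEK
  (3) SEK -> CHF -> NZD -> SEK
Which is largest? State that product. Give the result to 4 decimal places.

(1) 0.047088 × 5.9627 × 3.232 = 0.90745
(2) 0.19582 × 4.4308 × 1.1792 = 1.02312
(3) 0.089703 × 1.9006 × 4.9249 = 0.83964
Highest is cycle (2) at 1.0231 (>1, arbitrage).

1.0231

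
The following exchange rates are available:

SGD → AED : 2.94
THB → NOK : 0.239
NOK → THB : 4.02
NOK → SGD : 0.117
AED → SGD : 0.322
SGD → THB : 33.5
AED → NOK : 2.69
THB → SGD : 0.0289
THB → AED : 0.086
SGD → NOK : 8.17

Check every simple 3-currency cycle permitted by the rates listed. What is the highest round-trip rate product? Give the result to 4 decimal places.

SGD→NOK→THB→SGD: 8.17 × 4.02 × 0.0289 = 0.94917
SGD→THB→NOK→SGD: 33.5 × 0.239 × 0.117 = 0.93676
AED→NOK→THB→AED: 2.69 × 4.02 × 0.086 = 0.92999
AED→SGD→THB→AED: 0.322 × 33.5 × 0.086 = 0.92768
AED→NOK→SGD→AED: 2.69 × 0.117 × 2.94 = 0.92531
Maximum is SGD→NOK→THB→SGD at 0.9492; no arbitrage — every cycle loses value.

0.9492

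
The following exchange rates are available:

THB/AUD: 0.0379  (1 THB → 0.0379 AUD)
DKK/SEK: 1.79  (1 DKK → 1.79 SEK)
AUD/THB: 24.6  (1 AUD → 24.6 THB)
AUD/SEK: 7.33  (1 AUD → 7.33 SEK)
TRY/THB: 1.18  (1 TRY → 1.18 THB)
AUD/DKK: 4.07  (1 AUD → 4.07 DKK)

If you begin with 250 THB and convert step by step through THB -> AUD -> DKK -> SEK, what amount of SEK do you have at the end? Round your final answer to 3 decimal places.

69.028

250 THB × 0.0379 = 9.475 AUD
9.475 AUD × 4.07 = 38.56325 DKK
38.56325 DKK × 1.79 = 69.0282175 SEK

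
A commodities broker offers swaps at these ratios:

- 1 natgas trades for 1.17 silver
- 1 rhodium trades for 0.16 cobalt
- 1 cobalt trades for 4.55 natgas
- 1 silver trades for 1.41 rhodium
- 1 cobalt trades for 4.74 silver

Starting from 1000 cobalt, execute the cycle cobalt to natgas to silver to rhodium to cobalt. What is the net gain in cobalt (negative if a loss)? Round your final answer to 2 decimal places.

1000 cobalt × 4.55 = 4550 natgas
4550 natgas × 1.17 = 5323.5 silver
5323.5 silver × 1.41 = 7506.135 rhodium
7506.135 rhodium × 0.16 = 1200.9816 cobalt
Net change: 1200.9816 − 1000 = 200.9816 cobalt

200.98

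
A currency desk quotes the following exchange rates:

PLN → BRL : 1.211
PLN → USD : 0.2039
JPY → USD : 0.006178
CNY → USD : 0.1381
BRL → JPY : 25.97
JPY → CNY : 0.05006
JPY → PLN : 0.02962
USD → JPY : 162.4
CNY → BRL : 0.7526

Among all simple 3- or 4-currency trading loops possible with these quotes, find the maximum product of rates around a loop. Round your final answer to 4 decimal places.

USD→JPY→CNY→USD: 162.4 × 0.05006 × 0.1381 = 1.12272
USD→JPY→PLN→USD: 162.4 × 0.02962 × 0.2039 = 0.98082
CNY→BRL→JPY→CNY: 0.7526 × 25.97 × 0.05006 = 0.97842
PLN→BRL→JPY→PLN: 1.211 × 25.97 × 0.02962 = 0.93154
Maximum is USD→JPY→CNY→USD at 1.1227; arbitrage exists.

1.1227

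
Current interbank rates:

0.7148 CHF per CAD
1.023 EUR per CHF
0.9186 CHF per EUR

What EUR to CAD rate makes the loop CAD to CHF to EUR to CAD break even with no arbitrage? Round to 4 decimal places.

Known legs of the cycle: 0.7148 × 1.023 = 0.7312404
For no arbitrage the full-cycle product must be 1, so the missing rate is 1 / 0.7312404 ≈ 1.367539.

1.3675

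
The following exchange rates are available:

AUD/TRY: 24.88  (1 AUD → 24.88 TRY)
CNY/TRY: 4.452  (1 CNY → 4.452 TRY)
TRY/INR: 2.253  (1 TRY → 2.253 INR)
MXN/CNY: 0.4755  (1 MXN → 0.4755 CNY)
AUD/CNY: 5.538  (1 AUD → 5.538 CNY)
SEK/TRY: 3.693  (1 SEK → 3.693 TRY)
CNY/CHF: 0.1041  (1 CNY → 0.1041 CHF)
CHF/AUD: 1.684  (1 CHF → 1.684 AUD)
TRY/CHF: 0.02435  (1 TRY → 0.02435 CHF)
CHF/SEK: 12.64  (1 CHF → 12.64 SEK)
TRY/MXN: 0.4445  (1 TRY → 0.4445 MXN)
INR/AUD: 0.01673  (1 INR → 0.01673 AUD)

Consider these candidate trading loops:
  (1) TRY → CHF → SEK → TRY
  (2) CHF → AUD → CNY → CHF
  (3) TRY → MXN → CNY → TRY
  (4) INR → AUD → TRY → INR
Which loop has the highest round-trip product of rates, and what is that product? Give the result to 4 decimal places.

1.1366

(1) 0.02435 × 12.64 × 3.693 = 1.13665
(2) 1.684 × 5.538 × 0.1041 = 0.97084
(3) 0.4445 × 0.4755 × 4.452 = 0.94097
(4) 0.01673 × 24.88 × 2.253 = 0.93779
Highest is cycle (1) at 1.1366 (>1, arbitrage).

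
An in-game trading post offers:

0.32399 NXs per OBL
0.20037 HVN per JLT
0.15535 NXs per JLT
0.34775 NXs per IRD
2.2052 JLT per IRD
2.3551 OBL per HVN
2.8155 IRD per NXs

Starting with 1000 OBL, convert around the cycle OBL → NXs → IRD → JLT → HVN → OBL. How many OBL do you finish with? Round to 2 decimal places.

1000 OBL × 0.32399 = 323.99 NXs
323.99 NXs × 2.8155 = 912.193845 IRD
912.193845 IRD × 2.2052 = 2011.569866994 JLT
2011.569866994 JLT × 0.20037 = 403.05825424958778 HVN
403.05825424958778 HVN × 2.3551 = 949.242494583204180678 OBL

949.24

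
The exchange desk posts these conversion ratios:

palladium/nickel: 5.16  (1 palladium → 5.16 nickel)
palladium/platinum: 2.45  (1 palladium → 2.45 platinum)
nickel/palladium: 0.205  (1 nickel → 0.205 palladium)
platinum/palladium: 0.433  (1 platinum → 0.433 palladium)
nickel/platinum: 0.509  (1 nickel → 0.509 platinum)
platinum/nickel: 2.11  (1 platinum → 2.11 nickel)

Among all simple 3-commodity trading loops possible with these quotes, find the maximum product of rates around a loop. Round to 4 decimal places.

platinum→palladium→nickel→platinum: 0.433 × 5.16 × 0.509 = 1.13725
platinum→nickel→palladium→platinum: 2.11 × 0.205 × 2.45 = 1.05975
Maximum is platinum→palladium→nickel→platinum at 1.1372; arbitrage exists.

1.1372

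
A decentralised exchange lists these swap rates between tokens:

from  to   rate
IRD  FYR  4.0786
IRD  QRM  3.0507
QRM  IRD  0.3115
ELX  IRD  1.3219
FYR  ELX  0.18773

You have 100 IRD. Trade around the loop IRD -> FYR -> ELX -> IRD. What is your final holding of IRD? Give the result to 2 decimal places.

101.21

100 IRD × 4.0786 = 407.86 FYR
407.86 FYR × 0.18773 = 76.5675578 ELX
76.5675578 ELX × 1.3219 = 101.21465465582 IRD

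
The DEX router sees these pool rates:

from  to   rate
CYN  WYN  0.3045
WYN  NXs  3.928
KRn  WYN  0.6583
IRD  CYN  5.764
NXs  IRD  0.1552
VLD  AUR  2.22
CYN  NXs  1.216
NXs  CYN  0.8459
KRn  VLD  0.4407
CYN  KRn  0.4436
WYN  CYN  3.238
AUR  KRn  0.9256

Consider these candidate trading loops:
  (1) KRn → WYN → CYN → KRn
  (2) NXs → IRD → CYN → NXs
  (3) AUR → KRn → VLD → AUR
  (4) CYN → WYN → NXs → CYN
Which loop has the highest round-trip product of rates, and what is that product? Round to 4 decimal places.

(1) 0.6583 × 3.238 × 0.4436 = 0.94557
(2) 0.1552 × 5.764 × 1.216 = 1.08780
(3) 0.9256 × 0.4407 × 2.22 = 0.90556
(4) 0.3045 × 3.928 × 0.8459 = 1.01176
Highest is cycle (2) at 1.0878 (>1, arbitrage).

1.0878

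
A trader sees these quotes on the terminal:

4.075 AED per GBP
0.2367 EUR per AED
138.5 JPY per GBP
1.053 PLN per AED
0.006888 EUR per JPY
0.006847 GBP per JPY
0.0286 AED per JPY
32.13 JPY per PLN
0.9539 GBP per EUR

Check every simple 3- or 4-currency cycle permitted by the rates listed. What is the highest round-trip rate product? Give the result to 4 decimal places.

JPY→AED→PLN→JPY: 0.0286 × 1.053 × 32.13 = 0.96762
JPY→GBP→AED→PLN→JPY: 0.006847 × 4.075 × 1.053 × 32.13 = 0.94399
AED→EUR→GBP→AED: 0.2367 × 0.9539 × 4.075 = 0.92009
JPY→EUR→GBP→JPY: 0.006888 × 0.9539 × 138.5 = 0.91001
JPY→AED→EUR→GBP→JPY: 0.0286 × 0.2367 × 0.9539 × 138.5 = 0.89437
Maximum is JPY→AED→PLN→JPY at 0.9676; no arbitrage — every cycle loses value.

0.9676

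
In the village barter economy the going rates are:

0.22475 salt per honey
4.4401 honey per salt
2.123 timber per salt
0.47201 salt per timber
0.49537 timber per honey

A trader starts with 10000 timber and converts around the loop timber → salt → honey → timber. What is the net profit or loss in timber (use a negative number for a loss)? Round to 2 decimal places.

381.82

10000 timber × 0.47201 = 4720.1 salt
4720.1 salt × 4.4401 = 20957.71601 honey
20957.71601 honey × 0.49537 = 10381.8237798737 timber
Net change: 10381.8237798737 − 10000 = 381.8237798737 timber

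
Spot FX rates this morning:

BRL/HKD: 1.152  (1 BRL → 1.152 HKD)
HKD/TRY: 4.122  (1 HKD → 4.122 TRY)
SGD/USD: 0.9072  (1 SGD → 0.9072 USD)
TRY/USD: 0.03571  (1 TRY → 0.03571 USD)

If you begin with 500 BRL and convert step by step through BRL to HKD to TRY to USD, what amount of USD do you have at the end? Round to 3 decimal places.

500 BRL × 1.152 = 576 HKD
576 HKD × 4.122 = 2374.272 TRY
2374.272 TRY × 0.03571 = 84.78525312 USD

84.785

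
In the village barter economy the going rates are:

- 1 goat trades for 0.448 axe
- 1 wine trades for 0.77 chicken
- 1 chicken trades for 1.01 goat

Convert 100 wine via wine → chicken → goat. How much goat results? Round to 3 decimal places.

77.770

100 wine × 0.77 = 77 chicken
77 chicken × 1.01 = 77.77 goat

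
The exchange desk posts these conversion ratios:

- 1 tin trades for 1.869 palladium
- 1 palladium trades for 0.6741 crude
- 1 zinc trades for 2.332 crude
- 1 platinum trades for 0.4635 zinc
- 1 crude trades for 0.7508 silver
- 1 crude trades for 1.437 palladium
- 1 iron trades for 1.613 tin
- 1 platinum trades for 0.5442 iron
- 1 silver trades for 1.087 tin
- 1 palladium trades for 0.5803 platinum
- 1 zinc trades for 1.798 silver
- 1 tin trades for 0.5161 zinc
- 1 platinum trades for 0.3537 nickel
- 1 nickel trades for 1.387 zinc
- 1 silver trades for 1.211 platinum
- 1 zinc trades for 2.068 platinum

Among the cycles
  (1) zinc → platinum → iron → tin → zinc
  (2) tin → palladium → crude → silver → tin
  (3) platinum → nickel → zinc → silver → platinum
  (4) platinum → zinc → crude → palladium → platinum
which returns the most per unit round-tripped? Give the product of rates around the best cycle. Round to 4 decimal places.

1.0682

(1) 2.068 × 0.5442 × 1.613 × 0.5161 = 0.93687
(2) 1.869 × 0.6741 × 0.7508 × 1.087 = 1.02822
(3) 0.3537 × 1.387 × 1.798 × 1.211 = 1.06818
(4) 0.4635 × 2.332 × 1.437 × 0.5803 = 0.90134
Highest is cycle (3) at 1.0682 (>1, arbitrage).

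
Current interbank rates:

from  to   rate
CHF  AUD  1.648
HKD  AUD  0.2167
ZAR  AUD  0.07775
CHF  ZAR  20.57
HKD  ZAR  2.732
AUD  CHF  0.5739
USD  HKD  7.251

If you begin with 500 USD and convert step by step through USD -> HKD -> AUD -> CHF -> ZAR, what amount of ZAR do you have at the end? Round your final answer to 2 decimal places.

9274.65

500 USD × 7.251 = 3625.5 HKD
3625.5 HKD × 0.2167 = 785.64585 AUD
785.64585 AUD × 0.5739 = 450.882153315 CHF
450.882153315 CHF × 20.57 = 9274.64589368955 ZAR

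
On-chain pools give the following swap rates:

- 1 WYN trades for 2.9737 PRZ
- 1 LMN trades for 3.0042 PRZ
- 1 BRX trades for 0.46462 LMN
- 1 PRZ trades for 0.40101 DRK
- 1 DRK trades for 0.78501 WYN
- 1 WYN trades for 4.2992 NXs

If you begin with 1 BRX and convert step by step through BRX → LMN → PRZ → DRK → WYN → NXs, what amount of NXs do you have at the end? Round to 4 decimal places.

1.8891

1 BRX × 0.46462 = 0.46462 LMN
0.46462 LMN × 3.0042 = 1.395811404 PRZ
1.395811404 PRZ × 0.40101 = 0.55973433111804 DRK
0.55973433111804 DRK × 0.78501 = 0.4393970472709725804 WYN
0.4393970472709725804 WYN × 4.2992 = 1.88905578562736531765568 NXs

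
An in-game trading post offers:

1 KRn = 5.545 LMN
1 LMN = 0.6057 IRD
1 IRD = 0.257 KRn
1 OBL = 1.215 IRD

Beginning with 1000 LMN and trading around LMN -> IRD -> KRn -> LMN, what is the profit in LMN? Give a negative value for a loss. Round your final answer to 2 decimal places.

-136.84

1000 LMN × 0.6057 = 605.7 IRD
605.7 IRD × 0.257 = 155.6649 KRn
155.6649 KRn × 5.545 = 863.1618705 LMN
Net change: 863.1618705 − 1000 = -136.8381295 LMN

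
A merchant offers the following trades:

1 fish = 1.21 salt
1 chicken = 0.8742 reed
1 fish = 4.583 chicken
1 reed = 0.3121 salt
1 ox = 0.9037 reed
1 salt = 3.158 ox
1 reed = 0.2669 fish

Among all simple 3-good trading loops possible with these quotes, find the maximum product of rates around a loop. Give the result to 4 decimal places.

1.0693

fish→chicken→reed→fish: 4.583 × 0.8742 × 0.2669 = 1.06932
salt→ox→reed→salt: 3.158 × 0.9037 × 0.3121 = 0.89070
Maximum is fish→chicken→reed→fish at 1.0693; arbitrage exists.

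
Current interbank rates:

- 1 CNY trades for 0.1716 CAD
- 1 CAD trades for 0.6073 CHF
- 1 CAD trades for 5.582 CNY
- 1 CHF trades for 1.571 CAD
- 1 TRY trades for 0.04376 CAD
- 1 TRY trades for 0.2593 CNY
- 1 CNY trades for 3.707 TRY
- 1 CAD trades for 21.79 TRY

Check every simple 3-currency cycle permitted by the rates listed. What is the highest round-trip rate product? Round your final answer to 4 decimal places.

TRY→CNY→CAD→TRY: 0.2593 × 0.1716 × 21.79 = 0.96957
TRY→CAD→CNY→TRY: 0.04376 × 5.582 × 3.707 = 0.90550
Maximum is TRY→CNY→CAD→TRY at 0.9696; no arbitrage — every cycle loses value.

0.9696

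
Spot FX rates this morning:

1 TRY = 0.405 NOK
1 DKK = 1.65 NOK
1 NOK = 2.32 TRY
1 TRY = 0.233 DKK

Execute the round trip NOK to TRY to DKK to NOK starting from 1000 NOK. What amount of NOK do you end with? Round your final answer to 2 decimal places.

891.92

1000 NOK × 2.32 = 2320 TRY
2320 TRY × 0.233 = 540.56 DKK
540.56 DKK × 1.65 = 891.924 NOK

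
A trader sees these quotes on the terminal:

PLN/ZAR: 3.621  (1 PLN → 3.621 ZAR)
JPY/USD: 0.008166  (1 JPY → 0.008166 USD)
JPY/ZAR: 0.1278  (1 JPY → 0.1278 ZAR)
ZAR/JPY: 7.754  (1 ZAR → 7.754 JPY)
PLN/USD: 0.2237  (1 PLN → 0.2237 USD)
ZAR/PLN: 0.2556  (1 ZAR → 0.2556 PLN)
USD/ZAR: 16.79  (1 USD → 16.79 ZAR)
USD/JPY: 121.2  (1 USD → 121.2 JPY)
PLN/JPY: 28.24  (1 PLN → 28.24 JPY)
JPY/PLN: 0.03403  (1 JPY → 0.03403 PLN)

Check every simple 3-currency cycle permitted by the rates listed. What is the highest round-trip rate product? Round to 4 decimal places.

1.0631

USD→ZAR→JPY→USD: 16.79 × 7.754 × 0.008166 = 1.06313
USD→ZAR→PLN→USD: 16.79 × 0.2556 × 0.2237 = 0.96001
PLN→ZAR→JPY→PLN: 3.621 × 7.754 × 0.03403 = 0.95547
USD→JPY→PLN→USD: 121.2 × 0.03403 × 0.2237 = 0.92264
PLN→JPY→ZAR→PLN: 28.24 × 0.1278 × 0.2556 = 0.92248
Maximum is USD→ZAR→JPY→USD at 1.0631; arbitrage exists.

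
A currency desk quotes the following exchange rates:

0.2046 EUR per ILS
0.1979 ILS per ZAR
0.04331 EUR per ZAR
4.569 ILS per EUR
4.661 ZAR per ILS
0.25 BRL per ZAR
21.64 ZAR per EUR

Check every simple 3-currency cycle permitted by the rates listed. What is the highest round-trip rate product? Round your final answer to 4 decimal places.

ZAR→EUR→ILS→ZAR: 0.04331 × 4.569 × 4.661 = 0.92233
ZAR→ILS→EUR→ZAR: 0.1979 × 0.2046 × 21.64 = 0.87621
Maximum is ZAR→EUR→ILS→ZAR at 0.9223; no arbitrage — every cycle loses value.

0.9223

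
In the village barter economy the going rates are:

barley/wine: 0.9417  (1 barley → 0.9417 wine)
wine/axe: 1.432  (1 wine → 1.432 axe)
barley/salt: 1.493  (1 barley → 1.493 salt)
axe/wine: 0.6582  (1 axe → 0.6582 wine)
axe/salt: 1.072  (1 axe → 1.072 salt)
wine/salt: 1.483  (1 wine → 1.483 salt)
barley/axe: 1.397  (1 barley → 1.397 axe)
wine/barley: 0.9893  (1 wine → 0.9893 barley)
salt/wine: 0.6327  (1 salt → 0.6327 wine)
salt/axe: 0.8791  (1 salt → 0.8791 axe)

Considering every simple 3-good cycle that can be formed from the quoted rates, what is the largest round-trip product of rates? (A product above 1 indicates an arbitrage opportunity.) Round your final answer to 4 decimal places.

wine→axe→salt→wine: 1.432 × 1.072 × 0.6327 = 0.97126
wine→barley→salt→wine: 0.9893 × 1.493 × 0.6327 = 0.93451
wine→barley→axe→wine: 0.9893 × 1.397 × 0.6582 = 0.90967
wine→salt→axe→wine: 1.483 × 0.8791 × 0.6582 = 0.85810
Maximum is wine→axe→salt→wine at 0.9713; no arbitrage — every cycle loses value.

0.9713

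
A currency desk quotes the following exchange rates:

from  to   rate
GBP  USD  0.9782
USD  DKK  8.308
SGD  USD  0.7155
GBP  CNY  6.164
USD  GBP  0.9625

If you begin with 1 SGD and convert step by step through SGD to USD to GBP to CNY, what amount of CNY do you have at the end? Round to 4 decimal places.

4.2450

1 SGD × 0.7155 = 0.7155 USD
0.7155 USD × 0.9625 = 0.68866875 GBP
0.68866875 GBP × 6.164 = 4.244954175 CNY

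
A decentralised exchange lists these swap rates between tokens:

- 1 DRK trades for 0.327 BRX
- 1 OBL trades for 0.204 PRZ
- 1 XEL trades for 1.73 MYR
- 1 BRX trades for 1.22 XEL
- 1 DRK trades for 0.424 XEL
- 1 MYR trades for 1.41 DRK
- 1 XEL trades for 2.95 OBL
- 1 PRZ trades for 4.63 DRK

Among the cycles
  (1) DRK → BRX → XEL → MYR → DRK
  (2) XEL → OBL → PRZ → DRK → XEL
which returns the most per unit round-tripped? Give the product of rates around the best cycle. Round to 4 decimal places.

1.1814

(1) 0.327 × 1.22 × 1.73 × 1.41 = 0.97313
(2) 2.95 × 0.204 × 4.63 × 0.424 = 1.18141
Highest is cycle (2) at 1.1814 (>1, arbitrage).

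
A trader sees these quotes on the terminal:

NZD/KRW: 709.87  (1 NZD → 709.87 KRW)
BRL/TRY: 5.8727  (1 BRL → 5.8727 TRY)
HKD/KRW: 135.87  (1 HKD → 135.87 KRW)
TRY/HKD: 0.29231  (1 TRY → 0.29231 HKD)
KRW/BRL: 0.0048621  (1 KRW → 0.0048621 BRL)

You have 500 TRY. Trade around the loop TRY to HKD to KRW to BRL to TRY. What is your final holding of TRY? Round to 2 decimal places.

500 TRY × 0.29231 = 146.155 HKD
146.155 HKD × 135.87 = 19858.07985 KRW
19858.07985 KRW × 0.0048621 = 96.551970038685 BRL
96.551970038685 BRL × 5.8727 = 567.0207544461853995 TRY

567.02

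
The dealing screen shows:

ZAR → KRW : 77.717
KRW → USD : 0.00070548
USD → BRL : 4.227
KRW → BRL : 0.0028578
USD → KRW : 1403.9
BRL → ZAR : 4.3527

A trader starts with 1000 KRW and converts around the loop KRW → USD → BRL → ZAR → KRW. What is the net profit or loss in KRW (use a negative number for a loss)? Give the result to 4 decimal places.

1000 KRW × 0.00070548 = 0.70548 USD
0.70548 USD × 4.227 = 2.98206396 BRL
2.98206396 BRL × 4.3527 = 12.980029798692 ZAR
12.980029798692 ZAR × 77.717 = 1008.768975864946164 KRW
Net change: 1008.768975864946164 − 1000 = 8.768975864946164 KRW

8.7690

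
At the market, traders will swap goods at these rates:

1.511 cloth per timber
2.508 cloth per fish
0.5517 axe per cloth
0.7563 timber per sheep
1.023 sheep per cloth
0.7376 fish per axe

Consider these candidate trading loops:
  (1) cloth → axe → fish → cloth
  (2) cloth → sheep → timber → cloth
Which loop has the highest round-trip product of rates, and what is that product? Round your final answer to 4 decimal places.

1.1691

(1) 0.5517 × 0.7376 × 2.508 = 1.02059
(2) 1.023 × 0.7563 × 1.511 = 1.16905
Highest is cycle (2) at 1.1691 (>1, arbitrage).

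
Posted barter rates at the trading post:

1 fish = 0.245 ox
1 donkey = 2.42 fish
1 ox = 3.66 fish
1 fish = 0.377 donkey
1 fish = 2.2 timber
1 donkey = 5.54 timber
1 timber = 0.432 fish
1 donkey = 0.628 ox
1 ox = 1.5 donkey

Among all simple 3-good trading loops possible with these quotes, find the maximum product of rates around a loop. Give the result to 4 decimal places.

0.9023

timber→fish→donkey→timber: 0.432 × 0.377 × 5.54 = 0.90227
ox→donkey→fish→ox: 1.5 × 2.42 × 0.245 = 0.88935
ox→fish→donkey→ox: 3.66 × 0.377 × 0.628 = 0.86653
Maximum is timber→fish→donkey→timber at 0.9023; no arbitrage — every cycle loses value.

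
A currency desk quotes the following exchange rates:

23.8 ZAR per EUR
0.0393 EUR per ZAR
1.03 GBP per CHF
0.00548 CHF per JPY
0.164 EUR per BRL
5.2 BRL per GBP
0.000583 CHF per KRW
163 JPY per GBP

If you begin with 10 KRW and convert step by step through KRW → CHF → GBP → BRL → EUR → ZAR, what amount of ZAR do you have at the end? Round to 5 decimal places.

10 KRW × 0.000583 = 0.00583 CHF
0.00583 CHF × 1.03 = 0.0060049 GBP
0.0060049 GBP × 5.2 = 0.03122548 BRL
0.03122548 BRL × 0.164 = 0.00512097872 EUR
0.00512097872 EUR × 23.8 = 0.121879293536 ZAR

0.12188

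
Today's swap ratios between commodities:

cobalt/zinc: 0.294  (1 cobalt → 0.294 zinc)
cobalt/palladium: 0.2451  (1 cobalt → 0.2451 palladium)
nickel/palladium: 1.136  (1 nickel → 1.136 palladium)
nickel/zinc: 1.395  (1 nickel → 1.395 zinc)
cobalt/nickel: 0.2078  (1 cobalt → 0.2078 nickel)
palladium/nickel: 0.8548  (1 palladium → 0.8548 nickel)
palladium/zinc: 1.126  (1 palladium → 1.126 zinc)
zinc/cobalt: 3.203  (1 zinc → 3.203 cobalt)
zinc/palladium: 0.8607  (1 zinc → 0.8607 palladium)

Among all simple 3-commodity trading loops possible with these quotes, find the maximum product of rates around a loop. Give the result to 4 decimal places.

1.0263

zinc→palladium→nickel→zinc: 0.8607 × 0.8548 × 1.395 = 1.02634
zinc→cobalt→nickel→zinc: 3.203 × 0.2078 × 1.395 = 0.92849
zinc→cobalt→palladium→zinc: 3.203 × 0.2451 × 1.126 = 0.88397
Maximum is zinc→palladium→nickel→zinc at 1.0263; arbitrage exists.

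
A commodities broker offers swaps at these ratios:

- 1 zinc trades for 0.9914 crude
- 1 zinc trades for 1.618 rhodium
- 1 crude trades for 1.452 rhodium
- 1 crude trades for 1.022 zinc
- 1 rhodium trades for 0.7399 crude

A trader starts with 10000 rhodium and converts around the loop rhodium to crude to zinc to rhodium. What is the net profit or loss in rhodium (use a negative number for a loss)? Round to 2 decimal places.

10000 rhodium × 0.7399 = 7399 crude
7399 crude × 1.022 = 7561.778 zinc
7561.778 zinc × 1.618 = 12234.956804 rhodium
Net change: 12234.956804 − 10000 = 2234.956804 rhodium

2234.96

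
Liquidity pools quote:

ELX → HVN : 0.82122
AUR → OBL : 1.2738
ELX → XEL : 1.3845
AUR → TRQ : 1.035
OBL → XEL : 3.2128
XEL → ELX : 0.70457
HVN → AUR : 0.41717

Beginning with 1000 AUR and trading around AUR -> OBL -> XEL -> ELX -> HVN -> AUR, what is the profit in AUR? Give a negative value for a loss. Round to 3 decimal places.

-12.171

1000 AUR × 1.2738 = 1273.8 OBL
1273.8 OBL × 3.2128 = 4092.46464 XEL
4092.46464 XEL × 0.70457 = 2883.4278114048 ELX
2883.4278114048 ELX × 0.82122 = 2367.928587281849856 HVN
2367.928587281849856 HVN × 0.41717 = 987.82876875636930442752 AUR
Net change: 987.82876875636930442752 − 1000 = -12.17123124363069557248 AUR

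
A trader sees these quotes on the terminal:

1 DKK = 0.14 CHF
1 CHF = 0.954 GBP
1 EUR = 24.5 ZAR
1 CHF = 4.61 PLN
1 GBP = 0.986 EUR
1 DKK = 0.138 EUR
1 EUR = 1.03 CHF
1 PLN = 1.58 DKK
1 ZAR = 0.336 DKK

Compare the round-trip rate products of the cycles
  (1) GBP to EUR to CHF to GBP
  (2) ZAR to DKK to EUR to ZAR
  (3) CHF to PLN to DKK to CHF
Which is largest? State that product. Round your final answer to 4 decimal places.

(1) 0.986 × 1.03 × 0.954 = 0.96886
(2) 0.336 × 0.138 × 24.5 = 1.13602
(3) 4.61 × 1.58 × 0.14 = 1.01973
Highest is cycle (2) at 1.1360 (>1, arbitrage).

1.1360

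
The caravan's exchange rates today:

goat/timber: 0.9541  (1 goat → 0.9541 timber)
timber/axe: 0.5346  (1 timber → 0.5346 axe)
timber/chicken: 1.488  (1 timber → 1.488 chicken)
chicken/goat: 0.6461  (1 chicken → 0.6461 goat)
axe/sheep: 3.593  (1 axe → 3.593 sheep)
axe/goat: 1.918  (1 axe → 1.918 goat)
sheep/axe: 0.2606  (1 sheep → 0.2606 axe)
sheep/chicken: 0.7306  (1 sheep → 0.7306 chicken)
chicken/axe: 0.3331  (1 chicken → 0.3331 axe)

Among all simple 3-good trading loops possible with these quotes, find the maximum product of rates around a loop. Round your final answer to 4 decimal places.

goat→timber→axe→goat: 0.9541 × 0.5346 × 1.918 = 0.97830
chicken→goat→timber→chicken: 0.6461 × 0.9541 × 1.488 = 0.91727
chicken→axe→sheep→chicken: 0.3331 × 3.593 × 0.7306 = 0.87440
Maximum is goat→timber→axe→goat at 0.9783; no arbitrage — every cycle loses value.

0.9783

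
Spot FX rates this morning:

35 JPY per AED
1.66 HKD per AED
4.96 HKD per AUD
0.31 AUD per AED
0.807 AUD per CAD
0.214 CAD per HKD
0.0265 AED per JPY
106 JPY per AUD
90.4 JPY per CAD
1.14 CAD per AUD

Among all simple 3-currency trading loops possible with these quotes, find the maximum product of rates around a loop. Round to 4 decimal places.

0.8708

AUD→JPY→AED→AUD: 106 × 0.0265 × 0.31 = 0.87079
AUD→HKD→CAD→AUD: 4.96 × 0.214 × 0.807 = 0.85658
Maximum is AUD→JPY→AED→AUD at 0.8708; no arbitrage — every cycle loses value.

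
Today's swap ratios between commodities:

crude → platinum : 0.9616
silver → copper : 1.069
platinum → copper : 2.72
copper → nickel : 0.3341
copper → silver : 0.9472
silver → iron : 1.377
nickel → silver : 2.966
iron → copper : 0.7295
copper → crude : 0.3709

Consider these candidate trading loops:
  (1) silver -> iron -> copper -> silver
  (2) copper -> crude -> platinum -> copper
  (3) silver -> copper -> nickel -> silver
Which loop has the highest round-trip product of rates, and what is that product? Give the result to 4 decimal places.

1.0593

(1) 1.377 × 0.7295 × 0.9472 = 0.95148
(2) 0.3709 × 0.9616 × 2.72 = 0.97011
(3) 1.069 × 0.3341 × 2.966 = 1.05932
Highest is cycle (3) at 1.0593 (>1, arbitrage).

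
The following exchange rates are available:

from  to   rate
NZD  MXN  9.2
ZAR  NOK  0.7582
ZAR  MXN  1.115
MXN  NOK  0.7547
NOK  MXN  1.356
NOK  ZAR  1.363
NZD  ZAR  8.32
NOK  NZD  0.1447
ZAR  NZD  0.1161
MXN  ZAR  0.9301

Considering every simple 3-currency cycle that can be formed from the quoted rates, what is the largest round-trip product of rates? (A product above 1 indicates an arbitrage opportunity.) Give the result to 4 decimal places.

1.1470

ZAR→MXN→NOK→ZAR: 1.115 × 0.7547 × 1.363 = 1.14695
NZD→MXN→NOK→NZD: 9.2 × 0.7547 × 0.1447 = 1.00469
ZAR→NZD→MXN→ZAR: 0.1161 × 9.2 × 0.9301 = 0.99346
ZAR→NOK→MXN→ZAR: 0.7582 × 1.356 × 0.9301 = 0.95625
ZAR→NOK→NZD→ZAR: 0.7582 × 0.1447 × 8.32 = 0.91280
Maximum is ZAR→MXN→NOK→ZAR at 1.1470; arbitrage exists.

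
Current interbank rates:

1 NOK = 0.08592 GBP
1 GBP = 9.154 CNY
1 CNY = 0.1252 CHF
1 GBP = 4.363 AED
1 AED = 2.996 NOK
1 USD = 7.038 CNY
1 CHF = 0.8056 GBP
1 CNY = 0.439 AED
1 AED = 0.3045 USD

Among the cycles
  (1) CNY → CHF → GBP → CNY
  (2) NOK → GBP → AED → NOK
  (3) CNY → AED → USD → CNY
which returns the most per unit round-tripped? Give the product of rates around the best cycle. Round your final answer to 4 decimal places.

(1) 0.1252 × 0.8056 × 9.154 = 0.92328
(2) 0.08592 × 4.363 × 2.996 = 1.12311
(3) 0.439 × 0.3045 × 7.038 = 0.94081
Highest is cycle (2) at 1.1231 (>1, arbitrage).

1.1231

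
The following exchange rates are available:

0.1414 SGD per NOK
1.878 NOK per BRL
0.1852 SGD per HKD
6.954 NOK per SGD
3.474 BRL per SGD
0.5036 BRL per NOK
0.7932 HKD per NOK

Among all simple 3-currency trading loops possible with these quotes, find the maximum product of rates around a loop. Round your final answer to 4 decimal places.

NOK→HKD→SGD→NOK: 0.7932 × 0.1852 × 6.954 = 1.02155
NOK→SGD→BRL→NOK: 0.1414 × 3.474 × 1.878 = 0.92252
Maximum is NOK→HKD→SGD→NOK at 1.0215; arbitrage exists.

1.0215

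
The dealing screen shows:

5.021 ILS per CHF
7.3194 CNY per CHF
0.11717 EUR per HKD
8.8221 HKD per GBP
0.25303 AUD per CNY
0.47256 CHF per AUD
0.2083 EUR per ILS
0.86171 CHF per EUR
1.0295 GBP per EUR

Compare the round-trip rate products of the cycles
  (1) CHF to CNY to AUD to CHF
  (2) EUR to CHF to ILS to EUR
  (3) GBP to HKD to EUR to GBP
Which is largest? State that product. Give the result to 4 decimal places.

1.0642

(1) 7.3194 × 0.25303 × 0.47256 = 0.87519
(2) 0.86171 × 5.021 × 0.2083 = 0.90124
(3) 8.8221 × 0.11717 × 1.0295 = 1.06418
Highest is cycle (3) at 1.0642 (>1, arbitrage).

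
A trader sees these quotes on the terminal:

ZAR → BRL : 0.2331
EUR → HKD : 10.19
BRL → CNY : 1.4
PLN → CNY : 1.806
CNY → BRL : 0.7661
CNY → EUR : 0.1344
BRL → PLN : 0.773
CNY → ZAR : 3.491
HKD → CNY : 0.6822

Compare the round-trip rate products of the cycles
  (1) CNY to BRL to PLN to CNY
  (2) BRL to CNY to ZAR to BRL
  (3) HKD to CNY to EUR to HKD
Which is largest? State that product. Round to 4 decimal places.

(1) 0.7661 × 0.773 × 1.806 = 1.06950
(2) 1.4 × 3.491 × 0.2331 = 1.13925
(3) 0.6822 × 0.1344 × 10.19 = 0.93430
Highest is cycle (2) at 1.1393 (>1, arbitrage).

1.1393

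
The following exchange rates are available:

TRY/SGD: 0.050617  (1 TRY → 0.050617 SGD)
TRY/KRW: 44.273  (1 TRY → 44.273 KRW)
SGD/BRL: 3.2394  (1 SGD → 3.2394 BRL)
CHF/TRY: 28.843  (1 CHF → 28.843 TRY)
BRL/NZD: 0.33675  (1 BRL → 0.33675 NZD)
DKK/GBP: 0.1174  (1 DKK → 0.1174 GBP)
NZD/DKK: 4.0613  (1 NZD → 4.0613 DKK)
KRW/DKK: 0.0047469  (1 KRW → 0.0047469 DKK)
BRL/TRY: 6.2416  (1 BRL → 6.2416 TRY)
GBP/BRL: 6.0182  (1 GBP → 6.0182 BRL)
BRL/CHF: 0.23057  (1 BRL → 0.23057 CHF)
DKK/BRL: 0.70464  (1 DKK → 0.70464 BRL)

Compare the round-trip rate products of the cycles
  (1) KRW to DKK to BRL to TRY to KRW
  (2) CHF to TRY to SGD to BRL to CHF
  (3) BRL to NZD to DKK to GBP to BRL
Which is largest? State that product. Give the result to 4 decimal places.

1.0904

(1) 0.0047469 × 0.70464 × 6.2416 × 44.273 = 0.92430
(2) 28.843 × 0.050617 × 3.2394 × 0.23057 = 1.09045
(3) 0.33675 × 4.0613 × 0.1174 × 6.0182 = 0.96629
Highest is cycle (2) at 1.0904 (>1, arbitrage).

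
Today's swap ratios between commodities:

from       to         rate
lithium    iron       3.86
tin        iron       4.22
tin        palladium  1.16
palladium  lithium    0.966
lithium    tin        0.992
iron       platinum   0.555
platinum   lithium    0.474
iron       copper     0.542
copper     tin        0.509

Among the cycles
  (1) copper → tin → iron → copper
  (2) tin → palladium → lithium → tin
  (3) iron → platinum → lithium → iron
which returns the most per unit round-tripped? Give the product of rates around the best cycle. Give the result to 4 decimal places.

(1) 0.509 × 4.22 × 0.542 = 1.16421
(2) 1.16 × 0.966 × 0.992 = 1.11160
(3) 0.555 × 0.474 × 3.86 = 1.01545
Highest is cycle (1) at 1.1642 (>1, arbitrage).

1.1642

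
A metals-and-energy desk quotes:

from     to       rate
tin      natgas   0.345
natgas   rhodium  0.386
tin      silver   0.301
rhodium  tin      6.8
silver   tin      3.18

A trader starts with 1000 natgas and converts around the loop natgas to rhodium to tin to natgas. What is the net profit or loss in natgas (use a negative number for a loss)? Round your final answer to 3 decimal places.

1000 natgas × 0.386 = 386 rhodium
386 rhodium × 6.8 = 2624.8 tin
2624.8 tin × 0.345 = 905.556 natgas
Net change: 905.556 − 1000 = -94.444 natgas

-94.444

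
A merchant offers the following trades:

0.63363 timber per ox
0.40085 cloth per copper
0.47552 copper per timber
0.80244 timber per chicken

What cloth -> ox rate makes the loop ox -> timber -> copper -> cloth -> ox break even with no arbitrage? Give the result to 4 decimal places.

8.2797

Known legs of the cycle: 0.63363 × 0.47552 × 0.40085 = 0.12077760321696
For no arbitrage the full-cycle product must be 1, so the missing rate is 1 / 0.12077760321696 ≈ 8.279681.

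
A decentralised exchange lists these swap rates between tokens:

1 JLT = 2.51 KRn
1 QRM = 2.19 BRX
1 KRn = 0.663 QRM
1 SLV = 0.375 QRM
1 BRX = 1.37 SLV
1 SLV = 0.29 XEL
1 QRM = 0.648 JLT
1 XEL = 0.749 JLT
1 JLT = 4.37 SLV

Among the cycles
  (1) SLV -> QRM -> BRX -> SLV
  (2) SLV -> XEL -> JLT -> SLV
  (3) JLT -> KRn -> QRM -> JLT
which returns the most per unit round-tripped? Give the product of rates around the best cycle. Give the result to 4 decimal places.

(1) 0.375 × 2.19 × 1.37 = 1.12511
(2) 0.29 × 0.749 × 4.37 = 0.94921
(3) 2.51 × 0.663 × 0.648 = 1.07836
Highest is cycle (1) at 1.1251 (>1, arbitrage).

1.1251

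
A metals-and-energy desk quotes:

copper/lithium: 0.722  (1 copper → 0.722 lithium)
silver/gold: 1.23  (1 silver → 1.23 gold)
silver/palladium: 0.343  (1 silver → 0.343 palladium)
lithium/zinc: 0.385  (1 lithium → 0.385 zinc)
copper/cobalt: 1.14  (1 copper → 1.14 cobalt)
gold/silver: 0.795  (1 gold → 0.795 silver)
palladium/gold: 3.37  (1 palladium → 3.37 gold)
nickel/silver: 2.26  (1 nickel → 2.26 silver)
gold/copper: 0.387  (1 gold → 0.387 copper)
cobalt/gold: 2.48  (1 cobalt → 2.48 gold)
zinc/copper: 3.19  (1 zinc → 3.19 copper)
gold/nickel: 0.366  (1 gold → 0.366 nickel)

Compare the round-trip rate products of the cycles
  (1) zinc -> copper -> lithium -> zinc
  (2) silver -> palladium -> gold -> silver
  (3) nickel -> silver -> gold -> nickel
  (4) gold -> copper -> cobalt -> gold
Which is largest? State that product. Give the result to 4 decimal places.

(1) 3.19 × 0.722 × 0.385 = 0.88672
(2) 0.343 × 3.37 × 0.795 = 0.91895
(3) 2.26 × 1.23 × 0.366 = 1.01741
(4) 0.387 × 1.14 × 2.48 = 1.09413
Highest is cycle (4) at 1.0941 (>1, arbitrage).

1.0941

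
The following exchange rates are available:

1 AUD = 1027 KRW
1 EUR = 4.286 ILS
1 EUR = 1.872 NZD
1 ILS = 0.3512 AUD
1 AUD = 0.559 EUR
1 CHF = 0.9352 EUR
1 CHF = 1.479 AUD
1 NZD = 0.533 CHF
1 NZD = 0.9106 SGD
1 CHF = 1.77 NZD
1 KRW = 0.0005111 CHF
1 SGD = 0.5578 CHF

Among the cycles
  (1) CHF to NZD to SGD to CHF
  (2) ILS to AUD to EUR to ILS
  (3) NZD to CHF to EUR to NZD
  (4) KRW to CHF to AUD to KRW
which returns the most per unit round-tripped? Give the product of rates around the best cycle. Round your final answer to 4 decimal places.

(1) 1.77 × 0.9106 × 0.5578 = 0.89904
(2) 0.3512 × 0.559 × 4.286 = 0.84143
(3) 0.533 × 0.9352 × 1.872 = 0.93312
(4) 0.0005111 × 1.479 × 1027 = 0.77633
Highest is cycle (3) at 0.9331 (≤1, no arbitrage).

0.9331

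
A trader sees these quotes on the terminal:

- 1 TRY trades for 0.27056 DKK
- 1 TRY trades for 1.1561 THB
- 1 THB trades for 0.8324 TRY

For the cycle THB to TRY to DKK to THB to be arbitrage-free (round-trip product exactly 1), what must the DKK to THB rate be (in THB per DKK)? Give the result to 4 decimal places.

Known legs of the cycle: 0.8324 × 0.27056 = 0.225214144
For no arbitrage the full-cycle product must be 1, so the missing rate is 1 / 0.225214144 ≈ 4.440218.

4.4402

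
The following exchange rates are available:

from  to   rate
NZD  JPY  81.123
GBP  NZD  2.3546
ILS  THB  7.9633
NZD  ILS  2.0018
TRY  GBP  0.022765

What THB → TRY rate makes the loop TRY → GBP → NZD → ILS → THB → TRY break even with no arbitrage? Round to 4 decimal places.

1.1703

Known legs of the cycle: 0.022765 × 2.3546 × 2.0018 × 7.9633 = 0.85447341734989786
For no arbitrage the full-cycle product must be 1, so the missing rate is 1 / 0.85447341734989786 ≈ 1.170311.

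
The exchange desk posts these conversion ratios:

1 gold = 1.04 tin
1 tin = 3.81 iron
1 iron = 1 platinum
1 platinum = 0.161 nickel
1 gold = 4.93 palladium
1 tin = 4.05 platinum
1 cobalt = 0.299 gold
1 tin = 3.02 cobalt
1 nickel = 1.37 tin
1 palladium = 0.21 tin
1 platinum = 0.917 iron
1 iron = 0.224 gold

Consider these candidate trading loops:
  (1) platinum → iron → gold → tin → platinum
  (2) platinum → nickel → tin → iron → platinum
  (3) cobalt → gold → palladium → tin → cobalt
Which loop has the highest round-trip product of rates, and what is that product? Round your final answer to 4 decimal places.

(1) 0.917 × 0.224 × 1.04 × 4.05 = 0.86518
(2) 0.161 × 1.37 × 3.81 × 1 = 0.84037
(3) 0.299 × 4.93 × 0.21 × 3.02 = 0.93486
Highest is cycle (3) at 0.9349 (≤1, no arbitrage).

0.9349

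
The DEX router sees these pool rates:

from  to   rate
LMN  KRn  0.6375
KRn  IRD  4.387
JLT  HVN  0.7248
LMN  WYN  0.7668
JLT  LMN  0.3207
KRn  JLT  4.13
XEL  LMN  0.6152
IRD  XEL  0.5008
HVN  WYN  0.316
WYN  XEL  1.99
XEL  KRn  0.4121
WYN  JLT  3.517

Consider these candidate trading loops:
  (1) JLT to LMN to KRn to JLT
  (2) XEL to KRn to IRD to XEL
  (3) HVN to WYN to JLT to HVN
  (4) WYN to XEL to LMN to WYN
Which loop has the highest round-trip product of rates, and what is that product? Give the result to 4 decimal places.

(1) 0.3207 × 0.6375 × 4.13 = 0.84436
(2) 0.4121 × 4.387 × 0.5008 = 0.90539
(3) 0.316 × 3.517 × 0.7248 = 0.80552
(4) 1.99 × 0.6152 × 0.7668 = 0.93875
Highest is cycle (4) at 0.9388 (≤1, no arbitrage).

0.9388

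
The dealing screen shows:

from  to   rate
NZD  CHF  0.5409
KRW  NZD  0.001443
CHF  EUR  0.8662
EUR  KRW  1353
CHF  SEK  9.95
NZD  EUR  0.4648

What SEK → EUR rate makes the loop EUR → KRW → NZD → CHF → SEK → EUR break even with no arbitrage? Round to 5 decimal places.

Known legs of the cycle: 1353 × 0.001443 × 0.5409 × 9.95 = 10.507615920945
For no arbitrage the full-cycle product must be 1, so the missing rate is 1 / 10.507615920945 ≈ 0.0951691.

0.09517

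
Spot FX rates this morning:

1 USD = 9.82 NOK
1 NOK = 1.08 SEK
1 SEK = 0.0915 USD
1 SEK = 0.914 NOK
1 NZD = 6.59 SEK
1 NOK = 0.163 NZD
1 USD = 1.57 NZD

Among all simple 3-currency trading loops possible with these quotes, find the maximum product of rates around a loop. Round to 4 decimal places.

0.9818

NZD→SEK→NOK→NZD: 6.59 × 0.914 × 0.163 = 0.98179
USD→NOK→SEK→USD: 9.82 × 1.08 × 0.0915 = 0.97041
USD→NZD→SEK→USD: 1.57 × 6.59 × 0.0915 = 0.94669
Maximum is NZD→SEK→NOK→NZD at 0.9818; no arbitrage — every cycle loses value.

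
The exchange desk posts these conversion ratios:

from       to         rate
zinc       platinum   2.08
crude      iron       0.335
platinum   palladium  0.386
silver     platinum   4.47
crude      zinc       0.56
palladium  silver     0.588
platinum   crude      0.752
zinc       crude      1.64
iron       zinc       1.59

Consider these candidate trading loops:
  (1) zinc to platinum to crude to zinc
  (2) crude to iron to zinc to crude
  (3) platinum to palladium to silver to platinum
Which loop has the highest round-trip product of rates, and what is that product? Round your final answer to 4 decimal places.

(1) 2.08 × 0.752 × 0.56 = 0.87593
(2) 0.335 × 1.59 × 1.64 = 0.87355
(3) 0.386 × 0.588 × 4.47 = 1.01455
Highest is cycle (3) at 1.0145 (>1, arbitrage).

1.0145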